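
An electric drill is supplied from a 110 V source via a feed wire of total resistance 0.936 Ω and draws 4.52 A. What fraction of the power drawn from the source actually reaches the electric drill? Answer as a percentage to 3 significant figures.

96.2 %

The feed wire carries the full 4.52 A.
P_line = I² R_line = (4.520)² × 0.936 = 19.12 W
P_source = V I = 110 × 4.520 = 497.2 W; P_load = 478.1 W
η = P_load / P_source = 478.1 / 497.2 = 0.9615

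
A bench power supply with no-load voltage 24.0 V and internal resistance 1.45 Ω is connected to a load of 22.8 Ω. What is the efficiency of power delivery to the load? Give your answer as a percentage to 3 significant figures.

94.0 %

Both r and R carry the same current, so the power split is just the resistance split: η = R/(R+r).
η = R / (R + r) = 22.8 / (22.8 + 1.45) = 0.9402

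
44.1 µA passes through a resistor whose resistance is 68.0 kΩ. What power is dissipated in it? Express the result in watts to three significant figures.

0.000132 W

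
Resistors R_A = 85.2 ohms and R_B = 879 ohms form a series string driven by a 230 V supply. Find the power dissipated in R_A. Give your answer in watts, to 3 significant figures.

4.85 W

In a series string the same current flows through every resistor — find that current, then P = I²R for the one we want.
R_total = 85.2 + 879 = 964.2 Ω
I = V / R_total = 230 / 964.2 = 0.2385 A
P_R_A = I² × R_A = (0.2385)² × 85.2 = 4.848 W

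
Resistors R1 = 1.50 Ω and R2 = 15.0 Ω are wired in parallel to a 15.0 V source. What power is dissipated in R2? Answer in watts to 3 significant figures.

15.0 W

The supply voltage appears across each parallel branch — just use P = V²/R2.
P_R2 = V² / R2 = (15.0)² / 15.0 Ω = 15.00 W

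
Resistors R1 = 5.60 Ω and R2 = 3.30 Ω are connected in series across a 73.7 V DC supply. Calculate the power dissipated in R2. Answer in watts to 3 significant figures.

226 W

Series elements share the same current, so find I first, then use P = I²R.
R_total = 5.60 + 3.30 = 8.900 Ω
I = V / R_total = 73.7 / 8.900 = 8.281 A
P_R2 = I² × R2 = (8.281)² × 3.30 = 226.3 W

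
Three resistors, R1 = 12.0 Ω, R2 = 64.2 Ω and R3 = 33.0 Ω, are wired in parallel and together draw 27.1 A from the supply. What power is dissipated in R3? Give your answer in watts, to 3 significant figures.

1330 W

The branches share the same voltage, but only the total current is given — find V from the equivalent resistance first.
1/R_eq = 1/12.0 + 1/64.2 + 1/33.0 ⇒ R_eq = 7.739 Ω
V = I_total × R_eq = 27.10 × 7.739 = 209.7 V
P_R3 = V² / R3 = (209.7)² / 33.0 = 1333 W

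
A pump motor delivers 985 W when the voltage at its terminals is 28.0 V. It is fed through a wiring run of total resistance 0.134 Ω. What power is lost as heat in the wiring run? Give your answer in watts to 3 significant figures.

Line loss is just I²R for the cable — we know both I and R_line directly.
I = P / V = 985 / 28.0 = 35.18 A through the wiring run.
P_line = I² R_line = (35.18)² × 0.134 = 165.8 W

166 W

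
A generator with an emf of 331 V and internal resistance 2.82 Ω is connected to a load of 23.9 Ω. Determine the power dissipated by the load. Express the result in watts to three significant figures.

3670 W

Find the circuit current first, then P = I²R for the load (series elements share I).
I = ε / (r + R) = 331 / (2.82 + 23.9) = 12.39 A
P_load = I² R = (12.39)² × 23.9 = 3668 W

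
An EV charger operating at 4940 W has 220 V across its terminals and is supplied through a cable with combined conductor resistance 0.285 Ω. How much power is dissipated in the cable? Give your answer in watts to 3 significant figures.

The cable and load are in series, so the same current flows in both; the loss is I²R_line.
I = P / V = 4940 / 220 = 22.45 A through the cable.
P_line = I² R_line = (22.45)² × 0.285 = 143.7 W

144 W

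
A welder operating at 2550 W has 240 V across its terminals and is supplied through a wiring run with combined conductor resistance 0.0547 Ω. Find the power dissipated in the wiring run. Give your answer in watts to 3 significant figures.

6.18 W

Line loss is just I²R for the cable — we know both I and R_line directly.
I = P / V = 2550 / 240 = 10.62 A through the wiring run.
P_line = I² R_line = (10.62)² × 0.0547 = 6.175 W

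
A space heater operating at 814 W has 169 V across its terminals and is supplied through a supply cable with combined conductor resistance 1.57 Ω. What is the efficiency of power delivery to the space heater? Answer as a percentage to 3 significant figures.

95.7 %

I = P / V = 814 / 169 = 4.817 A through the supply cable.
P_line = I² R_line = (4.817)² × 1.57 = 36.42 W
P_source = P_load + P_line = 814.0 + 36.42 = 850.4 W
η = P_load / P_source = 814.0 / 850.4 = 0.9572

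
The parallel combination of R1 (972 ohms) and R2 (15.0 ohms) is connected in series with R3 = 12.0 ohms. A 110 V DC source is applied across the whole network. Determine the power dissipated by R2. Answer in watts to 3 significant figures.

246 W

Combine R1 and R2 into their parallel equivalent first, reducing the network to two series resistors.
R_p = (972×15.0)/(972+15.0) = 14.77 Ω
R_total = R_p + 12.0 = 14.77 + 12.0 = 26.77 Ω
I = V / R_total = 110 / 26.77 = 4.109 A
Voltage across the parallel pair: V_p = I × R_p = 4.109 × 14.77 = 60.69 V
Use P = V²/R for R2 with V = V_p.
P_R2 = (60.69)² / 15.0 = 245.6 W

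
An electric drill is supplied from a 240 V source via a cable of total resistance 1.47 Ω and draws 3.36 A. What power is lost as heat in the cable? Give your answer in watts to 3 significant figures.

16.6 W

Line loss is just I²R for the cable — we know both I and R_line directly.
The cable carries the full 3.36 A.
P_line = I² R_line = (3.360)² × 1.47 = 16.60 W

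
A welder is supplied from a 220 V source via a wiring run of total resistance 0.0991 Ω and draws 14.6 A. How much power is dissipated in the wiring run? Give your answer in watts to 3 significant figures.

Only the current and the line resistance are needed for the I²R loss.
The wiring run carries the full 14.6 A.
P_line = I² R_line = (14.60)² × 0.0991 = 21.12 W

21.1 W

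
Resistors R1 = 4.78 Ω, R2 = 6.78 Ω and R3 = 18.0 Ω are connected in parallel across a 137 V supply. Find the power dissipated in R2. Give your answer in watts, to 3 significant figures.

2770 W

Every branch has 137 V across it, so for R2 the power is simply V²/R.
P_R2 = V² / R2 = (137)² / 6.78 Ω = 2768 W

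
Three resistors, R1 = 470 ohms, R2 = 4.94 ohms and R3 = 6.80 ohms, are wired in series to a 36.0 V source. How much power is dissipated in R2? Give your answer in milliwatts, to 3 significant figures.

27.6 mW

Series elements share the same current, so find I first, then use P = I²R.
R_total = 470 + 4.94 + 6.80 = 481.7 Ω
I = V / R_total = 36.0 / 481.7 = 0.07473 A
P_R2 = I² × R2 = (0.07473)² × 4.94 = 0.02759 W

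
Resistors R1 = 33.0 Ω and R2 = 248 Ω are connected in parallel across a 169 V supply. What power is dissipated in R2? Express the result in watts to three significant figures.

115 W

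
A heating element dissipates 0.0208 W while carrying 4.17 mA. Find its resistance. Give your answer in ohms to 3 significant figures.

Inverting the appropriate power form: R = P / I².
R = 0.0208 / (0.004170)² = 1196 Ω

1200 Ω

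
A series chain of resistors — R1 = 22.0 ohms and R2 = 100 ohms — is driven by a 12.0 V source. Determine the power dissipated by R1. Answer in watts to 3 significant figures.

0.213 W

Since the resistors are in series they all carry the loop current I = V/R_total; the power in any one is I²R.
R_total = 22.0 + 100 = 122.0 Ω
I = V / R_total = 12.0 / 122.0 = 0.09836 A
P_R1 = I² × R1 = (0.09836)² × 22.0 = 0.2128 W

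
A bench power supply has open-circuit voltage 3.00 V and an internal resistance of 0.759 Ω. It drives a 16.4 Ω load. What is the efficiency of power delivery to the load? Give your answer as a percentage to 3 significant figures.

95.6 %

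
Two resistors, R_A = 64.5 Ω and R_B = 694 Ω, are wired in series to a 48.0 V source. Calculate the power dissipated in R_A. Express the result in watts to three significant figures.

0.258 W

Since the resistors are in series they all carry the loop current I = V/R_total; the power in any one is I²R.
R_total = 64.5 + 694 = 758.5 Ω
I = V / R_total = 48.0 / 758.5 = 0.06328 A
P_R_A = I² × R_A = (0.06328)² × 64.5 = 0.2583 W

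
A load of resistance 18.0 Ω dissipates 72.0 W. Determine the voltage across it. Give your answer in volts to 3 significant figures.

From P = V I = I²R = V²/R, with the two given quantities we get V = √(P R).
V = √(72.0 × 18.0) = 36.00 V

36.0 V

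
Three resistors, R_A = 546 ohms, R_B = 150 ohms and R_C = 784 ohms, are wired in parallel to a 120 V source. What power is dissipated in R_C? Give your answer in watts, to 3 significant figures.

Parallel branches share the same voltage; P = V²/R gives the branch power in one step.
P_R_C = V² / R_C = (120)² / 784 Ω = 18.37 W

18.4 W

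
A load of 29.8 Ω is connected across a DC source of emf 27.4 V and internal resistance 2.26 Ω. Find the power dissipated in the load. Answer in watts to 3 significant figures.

With r and R in series, I = ε/(r+R); the load dissipates I²R.
I = ε / (r + R) = 27.4 / (2.26 + 29.8) = 0.8546 A
P_load = I² R = (0.8546)² × 29.8 = 21.77 W

21.8 W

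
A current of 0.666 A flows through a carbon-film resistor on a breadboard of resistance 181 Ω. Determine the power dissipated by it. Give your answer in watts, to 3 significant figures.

80.3 W

Knowing I and R, the power is just I²R — no need to find V first.
P = (0.6660 A)² × 181 Ω = 80.28 W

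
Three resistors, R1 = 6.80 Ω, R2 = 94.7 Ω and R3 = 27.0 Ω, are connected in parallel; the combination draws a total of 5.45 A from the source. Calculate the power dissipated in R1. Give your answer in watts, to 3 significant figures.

Parallel branches share V, not I — compute V via R_eq, then use V²/R for the target branch.
1/R_eq = 1/6.80 + 1/94.7 + 1/27.0 ⇒ R_eq = 5.137 Ω
V = I_total × R_eq = 5.450 × 5.137 = 28.00 V
P_R1 = V² / R1 = (28.00)² / 6.80 = 115.3 W

115 W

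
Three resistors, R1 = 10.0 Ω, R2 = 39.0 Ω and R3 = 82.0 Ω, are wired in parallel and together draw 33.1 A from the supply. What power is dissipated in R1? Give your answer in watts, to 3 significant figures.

5770 W

Only the total current is stated, so first find the parallel equivalent to get the voltage across the combination.
1/R_eq = 1/10.0 + 1/39.0 + 1/82.0 ⇒ R_eq = 7.255 Ω
V = I_total × R_eq = 33.10 × 7.255 = 240.1 V
P_R1 = V² / R1 = (240.1)² / 10.0 = 5767 W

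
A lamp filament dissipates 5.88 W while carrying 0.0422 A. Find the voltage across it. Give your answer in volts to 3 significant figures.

139 V

Inverting the appropriate power form: V = P / I.
V = 5.88 / 0.04220 = 139.3 V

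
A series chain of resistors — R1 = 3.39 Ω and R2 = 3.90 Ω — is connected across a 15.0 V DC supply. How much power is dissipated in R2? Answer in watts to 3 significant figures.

Every series element carries the same I. Get I from the total resistance, then P = I² × R2.
R_total = 3.39 + 3.90 = 7.290 Ω
I = V / R_total = 15.0 / 7.290 = 2.058 A
P_R2 = I² × R2 = (2.058)² × 3.90 = 16.51 W

16.5 W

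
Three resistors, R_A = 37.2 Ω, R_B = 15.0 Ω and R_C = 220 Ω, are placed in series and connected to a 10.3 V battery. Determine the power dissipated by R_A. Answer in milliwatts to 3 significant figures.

The current is common to all series resistors; compute it, then apply P = I²R for the target.
R_total = 37.2 + 15.0 + 220 = 272.2 Ω
I = V / R_total = 10.3 / 272.2 = 0.03784 A
P_R_A = I² × R_A = (0.03784)² × 37.2 = 0.05326 W

53.3 mW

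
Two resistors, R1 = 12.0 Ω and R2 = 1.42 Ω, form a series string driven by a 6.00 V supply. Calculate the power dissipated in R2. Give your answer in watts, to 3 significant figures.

Since the resistors are in series they all carry the loop current I = V/R_total; the power in any one is I²R.
R_total = 12.0 + 1.42 = 13.42 Ω
I = V / R_total = 6.00 / 13.42 = 0.4471 A
P_R2 = I² × R2 = (0.4471)² × 1.42 = 0.2838 W

0.284 W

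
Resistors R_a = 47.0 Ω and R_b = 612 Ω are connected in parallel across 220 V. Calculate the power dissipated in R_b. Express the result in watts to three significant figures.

79.1 W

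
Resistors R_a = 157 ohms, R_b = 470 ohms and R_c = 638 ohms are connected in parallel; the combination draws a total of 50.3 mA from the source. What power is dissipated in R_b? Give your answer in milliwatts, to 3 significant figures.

53.1 mW

The branches share the same voltage, but only the total current is given — find V from the equivalent resistance first.
1/R_eq = 1/157 + 1/470 + 1/638 ⇒ R_eq = 99.36 Ω
V = I_total × R_eq = 0.05030 × 99.36 = 4.998 V
P_R_b = V² / R_b = (4.998)² / 470 = 0.05314 W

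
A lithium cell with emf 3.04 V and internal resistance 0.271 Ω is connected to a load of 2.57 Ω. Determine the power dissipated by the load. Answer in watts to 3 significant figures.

Find the circuit current first, then P = I²R for the load (series elements share I).
I = ε / (r + R) = 3.04 / (0.271 + 2.57) = 1.070 A
P_load = I² R = (1.070)² × 2.57 = 2.943 W

2.94 W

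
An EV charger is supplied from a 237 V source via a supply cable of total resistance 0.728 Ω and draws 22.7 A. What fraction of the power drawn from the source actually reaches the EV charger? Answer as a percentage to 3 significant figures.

93.0 %

The supply cable carries the full 22.7 A.
P_line = I² R_line = (22.70)² × 0.728 = 375.1 W
P_source = V I = 237 × 22.70 = 5380 W; P_load = 5005 W
η = P_load / P_source = 5005 / 5380 = 0.9303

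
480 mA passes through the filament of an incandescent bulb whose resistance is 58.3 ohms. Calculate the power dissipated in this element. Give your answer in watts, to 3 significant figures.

With I and R stated, P = I²R applies in one step.
P = (0.4800 A)² × 58.3 Ω = 13.43 W

13.4 W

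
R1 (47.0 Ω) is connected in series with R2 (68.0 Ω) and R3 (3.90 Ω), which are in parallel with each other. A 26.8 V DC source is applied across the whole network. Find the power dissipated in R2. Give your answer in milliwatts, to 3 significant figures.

55.9 mW

First combine the parallel branches into one equivalent R_p, then R1 + R_p is a series pair.
R_p = (68.0×3.90)/(68.0+3.90) = 3.688 Ω
R_total = 47.0 + 3.688 = 50.69 Ω
I = V / R_total = 26.8 / 50.69 = 0.5287 A
Voltage across the parallel pair: V_p = I × R_p = 0.5287 × 3.688 = 1.950 V
With V_p across R2, its power is V_p²/R2.
P_R2 = (1.950)² / 68.0 = 0.05593 W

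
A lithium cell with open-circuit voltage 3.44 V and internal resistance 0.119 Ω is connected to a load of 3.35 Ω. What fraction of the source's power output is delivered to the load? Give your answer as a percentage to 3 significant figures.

96.6 %

η = P_load/(P_load+P_int) = I²R/(I²R+I²r) = R/(R+r) — the I² cancels for series elements.
η = R / (R + r) = 3.35 / (3.35 + 0.119) = 0.9657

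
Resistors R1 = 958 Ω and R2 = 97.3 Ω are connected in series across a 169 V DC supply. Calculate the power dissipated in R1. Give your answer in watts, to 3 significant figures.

24.6 W

The current is common to all series resistors; compute it, then apply P = I²R for the target.
R_total = 958 + 97.3 = 1055 Ω
I = V / R_total = 169 / 1055 = 0.1601 A
P_R1 = I² × R1 = (0.1601)² × 958 = 24.57 W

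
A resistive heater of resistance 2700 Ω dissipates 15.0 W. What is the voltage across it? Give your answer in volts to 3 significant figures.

201 V

Rearranging the power relation for the two known quantities gives V = √(P R).
V = √(15.0 × 2700) = 201.2 V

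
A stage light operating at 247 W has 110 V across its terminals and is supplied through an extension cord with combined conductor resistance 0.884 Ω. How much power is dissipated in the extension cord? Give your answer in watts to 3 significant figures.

4.46 W

Only the current and the line resistance are needed for the I²R loss.
I = P / V = 247 / 110 = 2.245 A through the extension cord.
P_line = I² R_line = (2.245)² × 0.884 = 4.457 W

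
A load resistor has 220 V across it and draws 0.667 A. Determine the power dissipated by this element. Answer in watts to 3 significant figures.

V and I are known directly — P = V I, no intermediate step needed.
P = 220 V × 0.6670 A = 146.7 W

147 W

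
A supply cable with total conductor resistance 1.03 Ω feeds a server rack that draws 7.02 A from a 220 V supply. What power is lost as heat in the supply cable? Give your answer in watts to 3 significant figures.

Line loss is just I²R for the cable — we know both I and R_line directly.
The supply cable carries the full 7.02 A.
P_line = I² R_line = (7.020)² × 1.03 = 50.76 W

50.8 W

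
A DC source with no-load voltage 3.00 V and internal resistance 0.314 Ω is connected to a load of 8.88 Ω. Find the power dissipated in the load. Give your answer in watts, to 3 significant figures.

Find the circuit current first, then P = I²R for the load (series elements share I).
I = ε / (r + R) = 3.00 / (0.314 + 8.88) = 0.3263 A
P_load = I² R = (0.3263)² × 8.88 = 0.9455 W

0.945 W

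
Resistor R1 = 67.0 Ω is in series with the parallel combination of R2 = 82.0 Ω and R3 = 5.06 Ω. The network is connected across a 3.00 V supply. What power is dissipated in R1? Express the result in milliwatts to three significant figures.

Replace R2 and R3 with their parallel equivalent so the circuit becomes R1 in series with R_p.
R_p = (82.0×5.06)/(82.0+5.06) = 4.766 Ω
R_total = 67.0 + 4.766 = 71.77 Ω
I = V / R_total = 3.00 / 71.77 = 0.04180 A
The full supply current passes through R1: P = I²R.
P_R1 = (0.04180)² × 67.0 = 0.1171 W

117 mW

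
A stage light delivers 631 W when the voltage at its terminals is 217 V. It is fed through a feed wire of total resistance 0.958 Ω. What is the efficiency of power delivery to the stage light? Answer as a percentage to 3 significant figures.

I = P / V = 631 / 217 = 2.908 A through the feed wire.
P_line = I² R_line = (2.908)² × 0.958 = 8.100 W
P_source = P_load + P_line = 631.0 + 8.100 = 639.1 W
η = P_load / P_source = 631.0 / 639.1 = 0.9873

98.7 %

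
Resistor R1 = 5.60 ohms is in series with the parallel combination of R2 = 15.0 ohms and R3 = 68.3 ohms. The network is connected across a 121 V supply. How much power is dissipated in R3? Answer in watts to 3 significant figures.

Collapse R2‖R3 to a single equivalent, reducing the network to two series elements.
R_p = (15.0×68.3)/(15.0+68.3) = 12.30 Ω
R_total = 5.60 + 12.30 = 17.90 Ω
I = V / R_total = 121 / 17.90 = 6.760 A
Voltage across the parallel pair: V_p = I × R_p = 6.760 × 12.30 = 83.14 V
R3 sees V_p directly, so P = V_p² / R3.
P_R3 = (83.14)² / 68.3 = 101.2 W

101 W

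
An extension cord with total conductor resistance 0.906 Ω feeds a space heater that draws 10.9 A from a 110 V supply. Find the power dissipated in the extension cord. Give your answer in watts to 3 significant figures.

108 W

Only the current and the line resistance are needed for the I²R loss.
The extension cord carries the full 10.9 A.
P_line = I² R_line = (10.90)² × 0.906 = 107.6 W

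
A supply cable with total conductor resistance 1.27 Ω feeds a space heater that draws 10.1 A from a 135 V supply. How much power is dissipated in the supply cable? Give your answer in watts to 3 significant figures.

130 W

The supply cable and load are in series, so the same current flows in both; the loss is I²R_line.
The supply cable carries the full 10.1 A.
P_line = I² R_line = (10.10)² × 1.27 = 129.6 W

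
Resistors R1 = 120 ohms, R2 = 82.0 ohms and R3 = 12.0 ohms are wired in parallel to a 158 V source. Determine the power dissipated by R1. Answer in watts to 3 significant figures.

208 W

The supply voltage appears across each parallel branch — just use P = V²/R1.
P_R1 = V² / R1 = (158)² / 120 Ω = 208.0 W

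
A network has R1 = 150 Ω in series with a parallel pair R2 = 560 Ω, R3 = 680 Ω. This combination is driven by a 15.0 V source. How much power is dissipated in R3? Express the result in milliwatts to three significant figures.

149 mW

Replace R2 and R3 with their parallel equivalent so the circuit becomes R1 in series with R_p.
R_p = (560×680)/(560+680) = 307.1 Ω
R_total = 150 + 307.1 = 457.1 Ω
I = V / R_total = 15.0 / 457.1 = 0.03282 A
Voltage across the parallel pair: V_p = I × R_p = 0.03282 × 307.1 = 10.08 V
R3 sees V_p directly, so P = V_p² / R3.
P_R3 = (10.08)² / 680 = 0.1494 W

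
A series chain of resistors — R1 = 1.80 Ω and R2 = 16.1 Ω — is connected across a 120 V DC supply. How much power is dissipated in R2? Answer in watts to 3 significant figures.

724 W

The current is common to all series resistors; compute it, then apply P = I²R for the target.
R_total = 1.80 + 16.1 = 17.90 Ω
I = V / R_total = 120 / 17.90 = 6.704 A
P_R2 = I² × R2 = (6.704)² × 16.1 = 723.6 W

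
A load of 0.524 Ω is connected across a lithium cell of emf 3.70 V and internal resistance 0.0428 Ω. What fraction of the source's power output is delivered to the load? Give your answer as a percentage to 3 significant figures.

η = P_load/(P_load+P_int) = I²R/(I²R+I²r) = R/(R+r) — the I² cancels for series elements.
η = R / (R + r) = 0.524 / (0.524 + 0.0428) = 0.9245

92.4 %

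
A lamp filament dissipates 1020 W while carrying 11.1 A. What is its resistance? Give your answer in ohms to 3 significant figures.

8.28 Ω

Inverting the appropriate power form: R = P / I².
R = 1020 / (11.10)² = 8.279 Ω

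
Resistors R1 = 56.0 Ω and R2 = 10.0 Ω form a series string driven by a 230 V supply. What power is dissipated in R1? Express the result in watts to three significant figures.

Series elements share the same current, so find I first, then use P = I²R.
R_total = 56.0 + 10.0 = 66.00 Ω
I = V / R_total = 230 / 66.00 = 3.485 A
P_R1 = I² × R1 = (3.485)² × 56.0 = 680.1 W

680 W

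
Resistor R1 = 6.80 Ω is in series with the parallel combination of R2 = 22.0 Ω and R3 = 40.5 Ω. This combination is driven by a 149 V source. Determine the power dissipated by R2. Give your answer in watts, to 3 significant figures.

463 W

First combine the parallel branches into one equivalent R_p, then R1 + R_p is a series pair.
R_p = (22.0×40.5)/(22.0+40.5) = 14.26 Ω
R_total = 6.80 + 14.26 = 21.06 Ω
I = V / R_total = 149 / 21.06 = 7.076 A
Voltage across the parallel pair: V_p = I × R_p = 7.076 × 14.26 = 100.9 V
R2 is across V_p, so use P = V²/R for that branch.
P_R2 = (100.9)² / 22.0 = 462.6 W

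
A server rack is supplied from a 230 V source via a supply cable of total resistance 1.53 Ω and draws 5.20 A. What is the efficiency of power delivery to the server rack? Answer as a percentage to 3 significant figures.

The supply cable carries the full 5.20 A.
P_line = I² R_line = (5.200)² × 1.53 = 41.37 W
P_source = V I = 230 × 5.200 = 1196 W; P_load = 1155 W
η = P_load / P_source = 1155 / 1196 = 0.9654

96.5 %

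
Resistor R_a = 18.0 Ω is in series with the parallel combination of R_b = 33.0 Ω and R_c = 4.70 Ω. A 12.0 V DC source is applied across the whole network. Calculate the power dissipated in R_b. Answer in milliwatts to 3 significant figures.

Collapse R_b‖R_c to a single equivalent, reducing the network to two series elements.
R_p = (33.0×4.70)/(33.0+4.70) = 4.114 Ω
R_total = 18.0 + 4.114 = 22.11 Ω
I = V / R_total = 12.0 / 22.11 = 0.5426 A
Voltage across the parallel pair: V_p = I × R_p = 0.5426 × 4.114 = 2.232 V
R_b sees V_p directly, so P = V_p² / R_b.
P_R_b = (2.232)² / 33.0 = 0.1510 W

151 mW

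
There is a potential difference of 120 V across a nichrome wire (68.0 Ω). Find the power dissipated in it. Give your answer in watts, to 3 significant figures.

212 W

V and R are stated; P = V²/R avoids computing the current.
P = (120 V)² / 68.0 Ω = 211.8 W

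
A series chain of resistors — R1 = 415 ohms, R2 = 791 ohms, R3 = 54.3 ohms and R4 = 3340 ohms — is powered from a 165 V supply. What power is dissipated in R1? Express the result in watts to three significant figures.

Series elements share the same current, so find I first, then use P = I²R.
R_total = 415 + 791 + 54.3 + 3340 = 4600 Ω
I = V / R_total = 165 / 4600 = 0.03587 A
P_R1 = I² × R1 = (0.03587)² × 415 = 0.5339 W

0.534 W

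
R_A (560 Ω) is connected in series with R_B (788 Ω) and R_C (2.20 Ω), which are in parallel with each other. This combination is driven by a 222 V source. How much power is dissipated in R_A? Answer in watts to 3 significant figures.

First combine the parallel branches into one equivalent R_p, then R_A + R_p is a series pair.
R_p = (788×2.20)/(788+2.20) = 2.194 Ω
R_total = 560 + 2.194 = 562.2 Ω
I = V / R_total = 222 / 562.2 = 0.3949 A
R_A carries the full series current, so P = I²R.
P_R_A = (0.3949)² × 560 = 87.32 W

87.3 W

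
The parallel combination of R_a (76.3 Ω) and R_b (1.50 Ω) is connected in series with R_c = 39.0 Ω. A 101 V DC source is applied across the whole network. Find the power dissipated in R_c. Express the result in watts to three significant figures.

Collapse the R_a‖R_b pair into one equivalent R_p; then R_p and R_c form a series string.
R_p = (76.3×1.50)/(76.3+1.50) = 1.471 Ω
R_total = R_p + 39.0 = 1.471 + 39.0 = 40.47 Ω
I = V / R_total = 101 / 40.47 = 2.496 A
R_c is the series element, so its power is I²R.
P_R_c = (2.496)² × 39.0 = 242.9 W

243 W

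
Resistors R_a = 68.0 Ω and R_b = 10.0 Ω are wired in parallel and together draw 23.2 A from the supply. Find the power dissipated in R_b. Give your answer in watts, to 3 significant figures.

4090 W

Only the total current is stated, so first find the parallel equivalent to get the voltage across the combination.
1/R_eq = 1/68.0 + 1/10.0 ⇒ R_eq = 8.718 Ω
V = I_total × R_eq = 23.20 × 8.718 = 202.3 V
P_R_b = V² / R_b = (202.3)² / 10.0 = 4091 W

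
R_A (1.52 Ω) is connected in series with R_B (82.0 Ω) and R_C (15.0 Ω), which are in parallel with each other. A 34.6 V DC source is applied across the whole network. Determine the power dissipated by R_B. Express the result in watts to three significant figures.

Replace R_B and R_C with their parallel equivalent so the circuit becomes R_A in series with R_p.
R_p = (82.0×15.0)/(82.0+15.0) = 12.68 Ω
R_total = 1.52 + 12.68 = 14.20 Ω
I = V / R_total = 34.6 / 14.20 = 2.437 A
Voltage across the parallel pair: V_p = I × R_p = 2.437 × 12.68 = 30.90 V
R_B sees V_p directly, so P = V_p² / R_B.
P_R_B = (30.90)² / 82.0 = 11.64 W

11.6 W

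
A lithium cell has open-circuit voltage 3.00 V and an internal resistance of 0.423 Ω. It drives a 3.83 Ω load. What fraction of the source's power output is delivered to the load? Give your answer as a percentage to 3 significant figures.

90.1 %

The source delivers εI, of which I²R reaches the load and I²r is lost; since I is common, η = R/(R+r).
η = R / (R + r) = 3.83 / (3.83 + 0.423) = 0.9005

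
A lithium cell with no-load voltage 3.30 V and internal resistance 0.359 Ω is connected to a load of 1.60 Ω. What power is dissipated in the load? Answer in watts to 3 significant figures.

The internal resistance and the load are in series, so the same I flows through both; get I from ε/(r+R), then I²R for the load.
I = ε / (r + R) = 3.30 / (0.359 + 1.60) = 1.685 A
P_load = I² R = (1.685)² × 1.60 = 4.540 W

4.54 W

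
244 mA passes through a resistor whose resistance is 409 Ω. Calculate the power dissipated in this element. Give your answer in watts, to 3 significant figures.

24.4 W

Knowing I and R, the power is just I²R — no need to find V first.
P = (0.2440 A)² × 409 Ω = 24.35 W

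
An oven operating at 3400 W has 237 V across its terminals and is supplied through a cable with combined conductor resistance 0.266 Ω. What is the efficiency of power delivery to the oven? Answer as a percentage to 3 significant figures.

98.4 %

I = P / V = 3400 / 237 = 14.35 A through the cable.
P_line = I² R_line = (14.35)² × 0.266 = 54.74 W
P_source = P_load + P_line = 3400 + 54.74 = 3455 W
η = P_load / P_source = 3400 / 3455 = 0.9842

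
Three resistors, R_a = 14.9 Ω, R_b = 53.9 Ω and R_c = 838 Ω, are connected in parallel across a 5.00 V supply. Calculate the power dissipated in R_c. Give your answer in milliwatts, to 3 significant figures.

29.8 mW

Every branch has 5.00 V across it, so for R_c the power is simply V²/R.
P_R_c = V² / R_c = (5.00)² / 838 Ω = 0.02983 W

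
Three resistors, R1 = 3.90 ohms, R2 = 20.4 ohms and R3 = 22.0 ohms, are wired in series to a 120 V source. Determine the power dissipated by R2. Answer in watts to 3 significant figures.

137 W

Every series element carries the same I. Get I from the total resistance, then P = I² × R2.
R_total = 3.90 + 20.4 + 22.0 = 46.30 Ω
I = V / R_total = 120 / 46.30 = 2.592 A
P_R2 = I² × R2 = (2.592)² × 20.4 = 137.0 W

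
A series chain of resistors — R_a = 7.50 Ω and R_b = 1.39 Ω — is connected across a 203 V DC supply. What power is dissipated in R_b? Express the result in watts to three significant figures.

Series elements share the same current, so find I first, then use P = I²R.
R_total = 7.50 + 1.39 = 8.890 Ω
I = V / R_total = 203 / 8.890 = 22.83 A
P_R_b = I² × R_b = (22.83)² × 1.39 = 724.8 W

725 W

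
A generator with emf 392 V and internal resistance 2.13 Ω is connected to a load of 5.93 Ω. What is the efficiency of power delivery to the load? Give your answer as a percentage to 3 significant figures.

73.6 %

Both r and R carry the same current, so the power split is just the resistance split: η = R/(R+r).
η = R / (R + r) = 5.93 / (5.93 + 2.13) = 0.7357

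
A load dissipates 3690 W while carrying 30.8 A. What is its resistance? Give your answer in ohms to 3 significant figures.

Rearranging the power relation for the two known quantities gives R = P / I².
R = 3690 / (30.80)² = 3.890 Ω

3.89 Ω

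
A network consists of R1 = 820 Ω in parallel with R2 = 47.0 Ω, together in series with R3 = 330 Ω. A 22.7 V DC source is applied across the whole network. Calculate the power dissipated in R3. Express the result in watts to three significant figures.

Collapse the R1‖R2 pair into one equivalent R_p; then R_p and R3 form a series string.
R_p = (820×47.0)/(820+47.0) = 44.45 Ω
R_total = R_p + 330 = 44.45 + 330 = 374.5 Ω
I = V / R_total = 22.7 / 374.5 = 0.06062 A
R3 is the series element, so its power is I²R.
P_R3 = (0.06062)² × 330 = 1.213 W

1.21 W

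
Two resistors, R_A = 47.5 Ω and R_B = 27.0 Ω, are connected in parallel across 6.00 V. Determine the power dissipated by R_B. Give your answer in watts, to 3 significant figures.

1.33 W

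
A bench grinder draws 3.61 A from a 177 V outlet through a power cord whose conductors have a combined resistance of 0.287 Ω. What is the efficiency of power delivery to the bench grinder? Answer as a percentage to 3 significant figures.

The power cord carries the full 3.61 A.
P_line = I² R_line = (3.610)² × 0.287 = 3.740 W
P_source = V I = 177 × 3.610 = 639.0 W; P_load = 635.2 W
η = P_load / P_source = 635.2 / 639.0 = 0.9941

99.4 %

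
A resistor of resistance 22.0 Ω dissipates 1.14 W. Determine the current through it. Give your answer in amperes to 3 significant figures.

Inverting the appropriate power form: I = √(P / R).
I = √(1.14 / 22.0) = 0.2276 A

0.228 A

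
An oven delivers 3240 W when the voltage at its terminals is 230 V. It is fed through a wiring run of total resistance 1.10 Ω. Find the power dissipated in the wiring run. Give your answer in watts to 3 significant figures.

218 W

Line loss is just I²R for the cable — we know both I and R_line directly.
I = P / V = 3240 / 230 = 14.09 A through the wiring run.
P_line = I² R_line = (14.09)² × 1.10 = 218.3 W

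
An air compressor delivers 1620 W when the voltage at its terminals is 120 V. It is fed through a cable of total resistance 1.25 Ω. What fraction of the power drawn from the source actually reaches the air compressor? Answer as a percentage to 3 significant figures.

87.7 %

I = P / V = 1620 / 120 = 13.50 A through the cable.
P_line = I² R_line = (13.50)² × 1.25 = 227.8 W
P_source = P_load + P_line = 1620 + 227.8 = 1848 W
η = P_load / P_source = 1620 / 1848 = 0.8767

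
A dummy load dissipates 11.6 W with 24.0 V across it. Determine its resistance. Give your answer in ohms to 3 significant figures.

49.7 Ω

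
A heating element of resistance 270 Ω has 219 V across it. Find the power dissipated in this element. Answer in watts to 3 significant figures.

Voltage and resistance are given, so P = V²/R is the one-step route.
P = (219 V)² / 270 Ω = 177.6 W

178 W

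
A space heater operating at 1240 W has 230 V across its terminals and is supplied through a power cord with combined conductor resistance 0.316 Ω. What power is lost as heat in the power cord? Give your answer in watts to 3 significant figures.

9.18 W

The power cord and load are in series, so the same current flows in both; the loss is I²R_line.
I = P / V = 1240 / 230 = 5.391 A through the power cord.
P_line = I² R_line = (5.391)² × 0.316 = 9.185 W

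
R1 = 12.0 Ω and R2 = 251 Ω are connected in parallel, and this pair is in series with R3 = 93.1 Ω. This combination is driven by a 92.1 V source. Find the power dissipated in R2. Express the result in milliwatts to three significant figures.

405 mW

Combine R1 and R2 into their parallel equivalent first, reducing the network to two series resistors.
R_p = (12.0×251)/(12.0+251) = 11.45 Ω
R_total = R_p + 93.1 = 11.45 + 93.1 = 104.6 Ω
I = V / R_total = 92.1 / 104.6 = 0.8809 A
Voltage across the parallel pair: V_p = I × R_p = 0.8809 × 11.45 = 10.09 V
Use P = V²/R for R2 with V = V_p.
P_R2 = (10.09)² / 251 = 0.4055 W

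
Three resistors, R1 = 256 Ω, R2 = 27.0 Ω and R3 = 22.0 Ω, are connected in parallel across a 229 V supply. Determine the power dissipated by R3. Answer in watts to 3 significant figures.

R3 sits directly across the source, so P = V²/R with V = 229 V.
P_R3 = V² / R3 = (229)² / 22.0 Ω = 2384 W

2380 W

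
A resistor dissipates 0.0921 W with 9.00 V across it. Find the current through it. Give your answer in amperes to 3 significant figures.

Inverting the appropriate power form: I = P / V.
I = 0.0921 / 9.00 = 0.01023 A

0.0102 A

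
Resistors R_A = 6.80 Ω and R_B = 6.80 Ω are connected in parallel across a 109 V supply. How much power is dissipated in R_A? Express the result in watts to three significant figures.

The supply voltage appears across each parallel branch — just use P = V²/R_A.
P_R_A = V² / R_A = (109)² / 6.80 Ω = 1747 W

1750 W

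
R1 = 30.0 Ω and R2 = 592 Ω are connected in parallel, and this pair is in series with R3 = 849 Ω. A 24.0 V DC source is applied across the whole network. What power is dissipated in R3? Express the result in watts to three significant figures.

0.635 W

First find R_p for the parallel pair, then treat R_p + R3 as a series loop.
R_p = (30.0×592)/(30.0+592) = 28.55 Ω
R_total = R_p + 849 = 28.55 + 849 = 877.6 Ω
I = V / R_total = 24.0 / 877.6 = 0.02735 A
R3 carries the full series current, so P = I²R.
P_R3 = (0.02735)² × 849 = 0.6350 W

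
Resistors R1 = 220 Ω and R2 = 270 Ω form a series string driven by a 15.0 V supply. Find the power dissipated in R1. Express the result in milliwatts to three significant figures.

Since the resistors are in series they all carry the loop current I = V/R_total; the power in any one is I²R.
R_total = 220 + 270 = 490.0 Ω
I = V / R_total = 15.0 / 490.0 = 0.03061 A
P_R1 = I² × R1 = (0.03061)² × 220 = 0.2062 W

206 mW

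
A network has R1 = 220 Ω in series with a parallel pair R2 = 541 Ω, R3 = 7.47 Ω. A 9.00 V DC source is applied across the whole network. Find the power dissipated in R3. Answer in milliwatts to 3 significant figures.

11.4 mW

Reduce the parallel pair to R_p first; the network is then a simple series string.
R_p = (541×7.47)/(541+7.47) = 7.368 Ω
R_total = 220 + 7.368 = 227.4 Ω
I = V / R_total = 9.00 / 227.4 = 0.03958 A
Voltage across the parallel pair: V_p = I × R_p = 0.03958 × 7.368 = 0.2917 V
R3 is across V_p, so use P = V²/R for that branch.
P_R3 = (0.2917)² / 7.47 = 0.01139 W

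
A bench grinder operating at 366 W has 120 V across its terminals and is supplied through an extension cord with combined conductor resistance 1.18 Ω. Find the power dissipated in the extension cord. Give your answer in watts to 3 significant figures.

The extension cord and load are in series, so the same current flows in both; the loss is I²R_line.
I = P / V = 366 / 120 = 3.050 A through the extension cord.
P_line = I² R_line = (3.050)² × 1.18 = 10.98 W

11.0 W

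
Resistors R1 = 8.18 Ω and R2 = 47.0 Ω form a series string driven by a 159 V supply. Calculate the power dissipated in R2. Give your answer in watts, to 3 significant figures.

390 W

Since the resistors are in series they all carry the loop current I = V/R_total; the power in any one is I²R.
R_total = 8.18 + 47.0 = 55.18 Ω
I = V / R_total = 159 / 55.18 = 2.881 A
P_R2 = I² × R2 = (2.881)² × 47.0 = 390.2 W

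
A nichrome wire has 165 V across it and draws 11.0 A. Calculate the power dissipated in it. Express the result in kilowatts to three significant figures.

Since both terminal voltage and current are stated, P = V I gives the power in one step.
P = 165 V × 11.00 A = 1815 W

1.81 kW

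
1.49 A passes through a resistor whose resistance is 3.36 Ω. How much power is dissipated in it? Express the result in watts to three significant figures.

7.46 W

With I and R stated, P = I²R applies in one step.
P = (1.490 A)² × 3.36 Ω = 7.460 W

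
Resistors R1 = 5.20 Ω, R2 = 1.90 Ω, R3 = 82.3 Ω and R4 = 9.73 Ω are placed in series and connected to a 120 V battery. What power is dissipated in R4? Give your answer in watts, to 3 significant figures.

The current is common to all series resistors; compute it, then apply P = I²R for the target.
R_total = 5.20 + 1.90 + 82.3 + 9.73 = 99.13 Ω
I = V / R_total = 120 / 99.13 = 1.211 A
P_R4 = I² × R4 = (1.211)² × 9.73 = 14.26 W

14.3 W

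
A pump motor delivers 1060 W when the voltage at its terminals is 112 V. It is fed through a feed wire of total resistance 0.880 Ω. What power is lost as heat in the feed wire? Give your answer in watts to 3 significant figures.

Line loss is just I²R for the cable — we know both I and R_line directly.
I = P / V = 1060 / 112 = 9.464 A through the feed wire.
P_line = I² R_line = (9.464)² × 0.880 = 78.82 W

78.8 W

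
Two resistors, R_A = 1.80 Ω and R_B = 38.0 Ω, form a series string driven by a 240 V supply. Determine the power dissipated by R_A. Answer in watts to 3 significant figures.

Series elements share the same current, so find I first, then use P = I²R.
R_total = 1.80 + 38.0 = 39.80 Ω
I = V / R_total = 240 / 39.80 = 6.030 A
P_R_A = I² × R_A = (6.030)² × 1.80 = 65.45 W

65.5 W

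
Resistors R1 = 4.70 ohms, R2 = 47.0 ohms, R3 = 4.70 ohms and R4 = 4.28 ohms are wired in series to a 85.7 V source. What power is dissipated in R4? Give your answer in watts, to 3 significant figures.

Series elements share the same current, so find I first, then use P = I²R.
R_total = 4.70 + 47.0 + 4.70 + 4.28 = 60.68 Ω
I = V / R_total = 85.7 / 60.68 = 1.412 A
P_R4 = I² × R4 = (1.412)² × 4.28 = 8.537 W

8.54 W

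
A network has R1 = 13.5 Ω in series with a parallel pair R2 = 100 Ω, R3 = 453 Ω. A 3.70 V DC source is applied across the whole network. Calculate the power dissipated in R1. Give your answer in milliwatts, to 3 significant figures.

Collapse R2‖R3 to a single equivalent, reducing the network to two series elements.
R_p = (100×453)/(100+453) = 81.92 Ω
R_total = 13.5 + 81.92 = 95.42 Ω
I = V / R_total = 3.70 / 95.42 = 0.03878 A
R1 is in the main series path, so its power is I²R1.
P_R1 = (0.03878)² × 13.5 = 0.02030 W

20.3 mW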